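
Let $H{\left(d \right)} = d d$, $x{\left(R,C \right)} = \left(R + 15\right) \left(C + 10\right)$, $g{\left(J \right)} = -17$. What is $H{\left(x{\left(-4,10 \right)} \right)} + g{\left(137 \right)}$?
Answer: $48383$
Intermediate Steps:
$x{\left(R,C \right)} = \left(10 + C\right) \left(15 + R\right)$ ($x{\left(R,C \right)} = \left(15 + R\right) \left(10 + C\right) = \left(10 + C\right) \left(15 + R\right)$)
$H{\left(d \right)} = d^{2}$
$H{\left(x{\left(-4,10 \right)} \right)} + g{\left(137 \right)} = \left(150 + 10 \left(-4\right) + 15 \cdot 10 + 10 \left(-4\right)\right)^{2} - 17 = \left(150 - 40 + 150 - 40\right)^{2} - 17 = 220^{2} - 17 = 48400 - 17 = 48383$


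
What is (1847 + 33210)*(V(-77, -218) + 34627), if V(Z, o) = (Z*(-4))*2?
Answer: 1235513851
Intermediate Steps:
V(Z, o) = -8*Z (V(Z, o) = -4*Z*2 = -8*Z)
(1847 + 33210)*(V(-77, -218) + 34627) = (1847 + 33210)*(-8*(-77) + 34627) = 35057*(616 + 34627) = 35057*35243 = 1235513851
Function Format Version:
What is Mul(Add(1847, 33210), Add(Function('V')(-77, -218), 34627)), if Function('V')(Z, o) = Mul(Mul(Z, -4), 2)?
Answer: 1235513851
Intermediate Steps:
Function('V')(Z, o) = Mul(-8, Z) (Function('V')(Z, o) = Mul(Mul(-4, Z), 2) = Mul(-8, Z))
Mul(Add(1847, 33210), Add(Function('V')(-77, -218), 34627)) = Mul(Add(1847, 33210), Add(Mul(-8, -77), 34627)) = Mul(35057, Add(616, 34627)) = Mul(35057, 35243) = 1235513851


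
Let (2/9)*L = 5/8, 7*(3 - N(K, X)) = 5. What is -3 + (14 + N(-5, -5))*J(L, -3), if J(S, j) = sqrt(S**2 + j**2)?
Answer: -3 + 171*sqrt(481)/56 ≈ 63.970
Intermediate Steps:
N(K, X) = 16/7 (N(K, X) = 3 - 1/7*5 = 3 - 5/7 = 16/7)
L = 45/16 (L = 9*(5/8)/2 = 9*(5*(1/8))/2 = (9/2)*(5/8) = 45/16 ≈ 2.8125)
-3 + (14 + N(-5, -5))*J(L, -3) = -3 + (14 + 16/7)*sqrt((45/16)**2 + (-3)**2) = -3 + 114*sqrt(2025/256 + 9)/7 = -3 + 114*sqrt(4329/256)/7 = -3 + 114*(3*sqrt(481)/16)/7 = -3 + 171*sqrt(481)/56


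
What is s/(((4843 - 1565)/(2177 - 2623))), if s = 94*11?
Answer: -20962/149 ≈ -140.68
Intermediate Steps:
s = 1034
s/(((4843 - 1565)/(2177 - 2623))) = 1034/(((4843 - 1565)/(2177 - 2623))) = 1034/((3278/(-446))) = 1034/((3278*(-1/446))) = 1034/(-1639/223) = 1034*(-223/1639) = -20962/149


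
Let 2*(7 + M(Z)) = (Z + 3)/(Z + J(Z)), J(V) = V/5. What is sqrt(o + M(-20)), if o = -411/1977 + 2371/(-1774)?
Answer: 5*I*sqrt(16118989067253)/7014396 ≈ 2.8619*I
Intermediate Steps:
J(V) = V/5 (J(V) = V*(1/5) = V/5)
o = -1805527/1169066 (o = -411*1/1977 + 2371*(-1/1774) = -137/659 - 2371/1774 = -1805527/1169066 ≈ -1.5444)
M(Z) = -7 + 5*(3 + Z)/(12*Z) (M(Z) = -7 + ((Z + 3)/(Z + Z/5))/2 = -7 + ((3 + Z)/((6*Z/5)))/2 = -7 + ((3 + Z)*(5/(6*Z)))/2 = -7 + (5*(3 + Z)/(6*Z))/2 = -7 + 5*(3 + Z)/(12*Z))
sqrt(o + M(-20)) = sqrt(-1805527/1169066 + (1/12)*(15 - 79*(-20))/(-20)) = sqrt(-1805527/1169066 + (1/12)*(-1/20)*(15 + 1580)) = sqrt(-1805527/1169066 + (1/12)*(-1/20)*1595) = sqrt(-1805527/1169066 - 319/48) = sqrt(-229798675/28057584) = 5*I*sqrt(16118989067253)/7014396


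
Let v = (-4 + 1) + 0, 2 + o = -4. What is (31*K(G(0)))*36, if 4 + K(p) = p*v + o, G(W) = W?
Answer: -11160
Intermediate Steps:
o = -6 (o = -2 - 4 = -6)
v = -3 (v = -3 + 0 = -3)
K(p) = -10 - 3*p (K(p) = -4 + (p*(-3) - 6) = -4 + (-3*p - 6) = -4 + (-6 - 3*p) = -10 - 3*p)
(31*K(G(0)))*36 = (31*(-10 - 3*0))*36 = (31*(-10 + 0))*36 = (31*(-10))*36 = -310*36 = -11160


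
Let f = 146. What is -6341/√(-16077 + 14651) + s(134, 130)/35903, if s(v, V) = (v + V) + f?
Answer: 410/35903 + 6341*I*√1426/1426 ≈ 0.01142 + 167.92*I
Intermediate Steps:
s(v, V) = 146 + V + v (s(v, V) = (v + V) + 146 = (V + v) + 146 = 146 + V + v)
-6341/√(-16077 + 14651) + s(134, 130)/35903 = -6341/√(-16077 + 14651) + (146 + 130 + 134)/35903 = -6341*(-I*√1426/1426) + 410*(1/35903) = -6341*(-I*√1426/1426) + 410/35903 = -(-6341)*I*√1426/1426 + 410/35903 = 6341*I*√1426/1426 + 410/35903 = 410/35903 + 6341*I*√1426/1426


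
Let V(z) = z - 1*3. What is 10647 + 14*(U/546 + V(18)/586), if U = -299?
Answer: 9352289/879 ≈ 10640.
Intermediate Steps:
V(z) = -3 + z (V(z) = z - 3 = -3 + z)
10647 + 14*(U/546 + V(18)/586) = 10647 + 14*(-299/546 + (-3 + 18)/586) = 10647 + 14*(-299*1/546 + 15*(1/586)) = 10647 + 14*(-23/42 + 15/586) = 10647 + 14*(-3212/6153) = 10647 - 6424/879 = 9352289/879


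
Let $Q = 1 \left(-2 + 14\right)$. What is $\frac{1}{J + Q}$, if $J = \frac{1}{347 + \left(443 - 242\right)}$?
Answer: $\frac{548}{6577} \approx 0.083321$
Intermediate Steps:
$Q = 12$ ($Q = 1 \cdot 12 = 12$)
$J = \frac{1}{548}$ ($J = \frac{1}{347 + 201} = \frac{1}{548} \approx 0.0018248$)
$\frac{1}{J + Q} = \frac{1}{\frac{1}{548} + 12} = \frac{1}{\frac{6577}{548}} = \frac{548}{6577}$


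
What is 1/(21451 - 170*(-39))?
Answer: 1/28081 ≈ 3.5611e-5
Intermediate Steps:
1/(21451 - 170*(-39)) = 1/(21451 + 6630) = 1/28081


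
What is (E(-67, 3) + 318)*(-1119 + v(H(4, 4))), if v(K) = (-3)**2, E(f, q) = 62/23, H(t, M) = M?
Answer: -8187360/23 ≈ -3.5597e+5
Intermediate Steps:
E(f, q) = 62/23 (E(f, q) = 62*(1/23) = 62/23)
v(K) = 9
(E(-67, 3) + 318)*(-1119 + v(H(4, 4))) = (62/23 + 318)*(-1119 + 9) = (7376/23)*(-1110) = -8187360/23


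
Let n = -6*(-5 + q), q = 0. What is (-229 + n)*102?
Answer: -20298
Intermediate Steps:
n = 30 (n = -6*(-5 + 0) = -6*(-5) = 30)
(-229 + n)*102 = (-229 + 30)*102 = -199*102 = -20298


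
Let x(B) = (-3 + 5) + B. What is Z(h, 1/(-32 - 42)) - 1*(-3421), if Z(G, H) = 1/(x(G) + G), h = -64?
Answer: 431045/126 ≈ 3421.0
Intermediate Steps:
x(B) = 2 + B
Z(G, H) = 1/(2 + 2*G) (Z(G, H) = 1/((2 + G) + G) = 1/(2 + 2*G))
Z(h, 1/(-32 - 42)) - 1*(-3421) = 1/(2*(1 - 64)) - 1*(-3421) = (½)/(-63) + 3421 = (½)*(-1/63) + 3421 = -1/126 + 3421 = 431045/126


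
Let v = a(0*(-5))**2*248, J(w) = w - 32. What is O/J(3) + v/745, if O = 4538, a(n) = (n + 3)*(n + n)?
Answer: -4538/29 ≈ -156.48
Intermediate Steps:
J(w) = -32 + w
a(n) = 2*n*(3 + n) (a(n) = (3 + n)*(2*n) = 2*n*(3 + n))
v = 0 (v = (2*(0*(-5))*(3 + 0*(-5)))**2*248 = (2*0*(3 + 0))**2*248 = (2*0*3)**2*248 = 0**2*248 = 0*248 = 0)
O/J(3) + v/745 = 4538/(-32 + 3) + 0/745 = 4538/(-29) + 0*(1/745) = 4538*(-1/29) + 0 = -4538/29 + 0 = -4538/29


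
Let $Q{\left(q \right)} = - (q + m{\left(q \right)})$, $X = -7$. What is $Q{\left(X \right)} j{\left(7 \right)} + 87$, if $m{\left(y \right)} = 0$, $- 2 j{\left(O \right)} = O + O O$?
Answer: $-109$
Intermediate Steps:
$j{\left(O \right)} = - \frac{O}{2} - \frac{O^{2}}{2}$ ($j{\left(O \right)} = - \frac{O + O O}{2} = - \frac{O + O^{2}}{2} = - \frac{O}{2} - \frac{O^{2}}{2}$)
$Q{\left(q \right)} = - q$ ($Q{\left(q \right)} = - (q + 0) = - q$)
$Q{\left(X \right)} j{\left(7 \right)} + 87 = \left(-1\right) \left(-7\right) \left(\left(- \frac{1}{2}\right) 7 \left(1 + 7\right)\right) + 87 = 7 \left(\left(- \frac{1}{2}\right) 7 \cdot 8\right) + 87 = 7 \left(-28\right) + 87 = -196 + 87 = -109$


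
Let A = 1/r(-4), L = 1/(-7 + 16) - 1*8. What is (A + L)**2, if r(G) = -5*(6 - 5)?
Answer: 132496/2025 ≈ 65.430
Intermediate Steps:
L = -71/9 (L = 1/9 - 8 = -71/9 ≈ -7.8889)
r(G) = -5 (r(G) = -5*1 = -5)
A = -1/5 (A = 1/(-5) = -1/5 ≈ -0.20000)
(A + L)**2 = (-1/5 - 71/9)**2 = (-364/45)**2 = 132496/2025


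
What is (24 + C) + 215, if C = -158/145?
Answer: 34497/145 ≈ 237.91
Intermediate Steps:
C = -158/145 (C = -158*1/145 = -158/145 ≈ -1.0897)
(24 + C) + 215 = (24 - 158/145) + 215 = 3322/145 + 215 = 34497/145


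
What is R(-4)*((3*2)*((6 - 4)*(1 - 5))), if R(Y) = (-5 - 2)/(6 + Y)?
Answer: 168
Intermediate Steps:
R(Y) = -7/(6 + Y)
R(-4)*((3*2)*((6 - 4)*(1 - 5))) = (-7/(6 - 4))*((3*2)*((6 - 4)*(1 - 5))) = (-7/2)*(6*(2*(-4))) = (-7*½)*(6*(-8)) = -7/2*(-48) = 168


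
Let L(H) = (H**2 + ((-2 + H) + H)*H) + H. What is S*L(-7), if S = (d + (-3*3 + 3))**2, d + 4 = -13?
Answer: 81466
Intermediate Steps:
d = -17 (d = -4 - 13 = -17)
L(H) = H + H**2 + H*(-2 + 2*H) (L(H) = (H**2 + (-2 + 2*H)*H) + H = (H**2 + H*(-2 + 2*H)) + H = H + H**2 + H*(-2 + 2*H))
S = 529 (S = (-17 + (-3*3 + 3))**2 = (-17 + (-9 + 3))**2 = (-17 - 6)**2 = (-23)**2 = 529)
S*L(-7) = 529*(-7*(-1 + 3*(-7))) = 529*(-7*(-1 - 21)) = 529*(-7*(-22)) = 529*154 = 81466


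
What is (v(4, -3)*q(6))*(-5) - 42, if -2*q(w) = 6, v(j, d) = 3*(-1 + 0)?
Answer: -87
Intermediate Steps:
v(j, d) = -3 (v(j, d) = 3*(-1) = -3)
q(w) = -3 (q(w) = -1/2*6 = -3)
(v(4, -3)*q(6))*(-5) - 42 = -3*(-3)*(-5) - 42 = 9*(-5) - 42 = -45 - 42 = -87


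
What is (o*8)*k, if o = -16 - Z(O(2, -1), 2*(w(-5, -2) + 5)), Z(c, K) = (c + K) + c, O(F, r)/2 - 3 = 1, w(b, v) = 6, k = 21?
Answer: -9072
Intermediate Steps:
O(F, r) = 8 (O(F, r) = 6 + 2*1 = 6 + 2 = 8)
Z(c, K) = K + 2*c (Z(c, K) = (K + c) + c = K + 2*c)
o = -54 (o = -16 - (2*(6 + 5) + 2*8) = -16 - (2*11 + 16) = -16 - (22 + 16) = -16 - 1*38 = -16 - 38 = -54)
(o*8)*k = -54*8*21 = -432*21 = -9072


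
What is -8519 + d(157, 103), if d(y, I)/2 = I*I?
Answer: 12699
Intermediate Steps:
d(y, I) = 2*I**2 (d(y, I) = 2*(I*I) = 2*I**2)
-8519 + d(157, 103) = -8519 + 2*103**2 = -8519 + 2*10609 = -8519 + 21218 = 12699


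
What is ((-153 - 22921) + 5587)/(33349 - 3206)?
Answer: -17487/30143 ≈ -0.58013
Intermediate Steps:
((-153 - 22921) + 5587)/(33349 - 3206) = (-23074 + 5587)/30143 = -17487*1/30143 = -17487/30143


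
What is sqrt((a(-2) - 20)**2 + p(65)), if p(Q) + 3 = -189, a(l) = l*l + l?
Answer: 2*sqrt(33) ≈ 11.489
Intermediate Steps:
a(l) = l + l**2 (a(l) = l**2 + l = l + l**2)
p(Q) = -192 (p(Q) = -3 - 189 = -192)
sqrt((a(-2) - 20)**2 + p(65)) = sqrt((-2*(1 - 2) - 20)**2 - 192) = sqrt((-2*(-1) - 20)**2 - 192) = sqrt((2 - 20)**2 - 192) = sqrt((-18)**2 - 192) = sqrt(324 - 192) = sqrt(132) = 2*sqrt(33)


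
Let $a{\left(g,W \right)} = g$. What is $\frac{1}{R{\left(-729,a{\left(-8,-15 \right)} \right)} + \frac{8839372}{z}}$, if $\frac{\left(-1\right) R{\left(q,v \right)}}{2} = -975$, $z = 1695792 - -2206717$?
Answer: $\frac{3902509}{7618731922} \approx 0.00051223$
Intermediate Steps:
$z = 3902509$ ($z = 1695792 + 2206717 = 3902509$)
$R{\left(q,v \right)} = 1950$ ($R{\left(q,v \right)} = \left(-2\right) \left(-975\right) = 1950$)
$\frac{1}{R{\left(-729,a{\left(-8,-15 \right)} \right)} + \frac{8839372}{z}} = \frac{1}{1950 + \frac{8839372}{3902509}} = \frac{1}{\frac{7618731922}{3902509}} = \frac{3902509}{7618731922}$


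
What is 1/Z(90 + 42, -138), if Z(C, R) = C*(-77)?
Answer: -1/10164 ≈ -9.8386e-5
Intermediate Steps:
Z(C, R) = -77*C
1/Z(90 + 42, -138) = 1/(-77*(90 + 42)) = 1/(-77*132) = 1/(-10164) = -1/10164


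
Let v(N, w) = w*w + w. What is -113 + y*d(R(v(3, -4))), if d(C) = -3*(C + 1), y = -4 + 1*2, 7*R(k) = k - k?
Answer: -107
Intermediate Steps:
v(N, w) = w + w² (v(N, w) = w² + w = w + w²)
R(k) = 0 (R(k) = (k - k)/7 = (⅐)*0 = 0)
y = -2 (y = -4 + 2 = -2)
d(C) = -3 - 3*C (d(C) = -3*(1 + C) = -3 - 3*C)
-113 + y*d(R(v(3, -4))) = -113 - 2*(-3 - 3*0) = -113 - 2*(-3 + 0) = -113 - 2*(-3) = -113 + 6 = -107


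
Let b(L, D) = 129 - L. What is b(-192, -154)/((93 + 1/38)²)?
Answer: 463524/12496225 ≈ 0.037093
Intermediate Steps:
b(-192, -154)/((93 + 1/38)²) = (129 - 1*(-192))/((93 + 1/38)²) = (129 + 192)/((93 + 1/38)²) = 321/((3535/38)²) = 321/(12496225/1444) = 321*(1444/12496225) = 463524/12496225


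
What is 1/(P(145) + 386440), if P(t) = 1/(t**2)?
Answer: 21025/8124901001 ≈ 2.5877e-6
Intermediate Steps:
P(t) = t**(-2)
1/(P(145) + 386440) = 1/(145**(-2) + 386440) = 1/(1/21025 + 386440) = 1/(8124901001/21025) = 21025/8124901001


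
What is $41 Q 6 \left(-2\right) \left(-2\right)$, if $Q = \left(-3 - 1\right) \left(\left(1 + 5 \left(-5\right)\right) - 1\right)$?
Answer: $98400$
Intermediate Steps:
$Q = 100$ ($Q = \left(-3 - 1\right) \left(\left(1 - 25\right) - 1\right) = - 4 \left(-24 - 1\right) = \left(-4\right) \left(-25\right) = 100$)
$41 Q 6 \left(-2\right) \left(-2\right) = 41 \cdot 100 \cdot 6 \left(-2\right) \left(-2\right) = 4100 \left(\left(-12\right) \left(-2\right)\right) = 4100 \cdot 24 = 98400$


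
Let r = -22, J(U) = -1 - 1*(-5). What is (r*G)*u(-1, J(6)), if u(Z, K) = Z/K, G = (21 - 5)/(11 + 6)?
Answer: 88/17 ≈ 5.1765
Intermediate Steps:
J(U) = 4 (J(U) = -1 + 5 = 4)
G = 16/17 ≈ 0.94118
(r*G)*u(-1, J(6)) = (-22*16/17)*(-1/4) = -(-352)/(17*4) = -352/17*(-¼) = 88/17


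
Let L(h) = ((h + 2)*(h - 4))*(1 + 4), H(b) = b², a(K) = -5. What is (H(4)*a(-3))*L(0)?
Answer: 3200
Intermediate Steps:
L(h) = 5*(-4 + h)*(2 + h) (L(h) = ((2 + h)*(-4 + h))*5 = ((-4 + h)*(2 + h))*5 = 5*(-4 + h)*(2 + h))
(H(4)*a(-3))*L(0) = (4²*(-5))*(-40 - 10*0 + 5*0²) = (16*(-5))*(-40 + 0 + 5*0) = -80*(-40 + 0 + 0) = -80*(-40) = 3200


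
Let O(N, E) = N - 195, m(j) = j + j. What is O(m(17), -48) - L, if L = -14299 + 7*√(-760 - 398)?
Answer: 14138 - 7*I*√1158 ≈ 14138.0 - 238.21*I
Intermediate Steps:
m(j) = 2*j
O(N, E) = -195 + N
L = -14299 + 7*I*√1158 (L = -14299 + 7*√(-1158) = -14299 + 7*(I*√1158) = -14299 + 7*I*√1158 ≈ -14299.0 + 238.21*I)
O(m(17), -48) - L = (-195 + 2*17) - (-14299 + 7*I*√1158) = (-195 + 34) + (14299 - 7*I*√1158) = -161 + (14299 - 7*I*√1158) = 14138 - 7*I*√1158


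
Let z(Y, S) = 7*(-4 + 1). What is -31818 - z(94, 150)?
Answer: -31797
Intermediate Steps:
z(Y, S) = -21 (z(Y, S) = 7*(-3) = -21)
-31818 - z(94, 150) = -31818 - 1*(-21) = -31818 + 21 = -31797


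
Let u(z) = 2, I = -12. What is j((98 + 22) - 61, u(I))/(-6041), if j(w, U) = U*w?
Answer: -118/6041 ≈ -0.019533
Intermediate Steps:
j((98 + 22) - 61, u(I))/(-6041) = (2*((98 + 22) - 61))/(-6041) = (2*(120 - 61))*(-1/6041) = (2*59)*(-1/6041) = 118*(-1/6041) = -118/6041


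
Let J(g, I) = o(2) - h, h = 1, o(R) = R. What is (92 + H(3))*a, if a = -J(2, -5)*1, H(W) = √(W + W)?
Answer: -92 - √6 ≈ -94.449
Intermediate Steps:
H(W) = √2*√W (H(W) = √(2*W) = √2*√W)
J(g, I) = 1 (J(g, I) = 2 - 1*1 = 2 - 1 = 1)
a = -1 (a = -1*1*1 = -1*1 = -1)
(92 + H(3))*a = (92 + √2*√3)*(-1) = (92 + √6)*(-1) = -92 - √6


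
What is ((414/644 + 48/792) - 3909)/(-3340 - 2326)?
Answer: 1805633/2617692 ≈ 0.68978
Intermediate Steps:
((414/644 + 48/792) - 3909)/(-3340 - 2326) = ((414*(1/644) + 48*(1/792)) - 3909)/(-5666) = ((9/14 + 2/33) - 3909)*(-1/5666) = (325/462 - 3909)*(-1/5666) = -1805633/462*(-1/5666) = 1805633/2617692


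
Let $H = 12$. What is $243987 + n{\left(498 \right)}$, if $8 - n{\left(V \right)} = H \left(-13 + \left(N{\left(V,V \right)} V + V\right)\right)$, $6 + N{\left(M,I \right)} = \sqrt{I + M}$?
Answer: $274031 - 11952 \sqrt{249} \approx 85432.0$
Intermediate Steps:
$N{\left(M,I \right)} = -6 + \sqrt{I + M}$
$n{\left(V \right)} = 164 - 12 V - 12 V \left(-6 + \sqrt{2} \sqrt{V}\right)$ ($n{\left(V \right)} = 8 - 12 \left(-13 + \left(\left(-6 + \sqrt{V + V}\right) V + V\right)\right) = 8 - 12 \left(-13 + \left(\left(-6 + \sqrt{2 V}\right) V + V\right)\right) = 8 - 12 \left(-13 + \left(\left(-6 + \sqrt{2} \sqrt{V}\right) V + V\right)\right) = 8 - 12 \left(-13 + \left(V \left(-6 + \sqrt{2} \sqrt{V}\right) + V\right)\right) = 8 - 12 \left(-13 + \left(V + V \left(-6 + \sqrt{2} \sqrt{V}\right)\right)\right) = 8 - 12 \left(-13 + V + V \left(-6 + \sqrt{2} \sqrt{V}\right)\right) = 8 - \left(-156 + 12 V + 12 V \left(-6 + \sqrt{2} \sqrt{V}\right)\right) = 164 - 12 V - 12 V \left(-6 + \sqrt{2} \sqrt{V}\right)$)
$243987 + n{\left(498 \right)} = 243987 + \left(164 + 60 \cdot 498 - 12 \sqrt{2} \cdot 498^{\frac{3}{2}}\right) = 243987 + \left(164 + 29880 - 12 \sqrt{2} \cdot 498 \sqrt{498}\right) = 243987 + \left(164 + 29880 - 11952 \sqrt{249}\right) = 243987 + \left(30044 - 11952 \sqrt{249}\right) = 274031 - 11952 \sqrt{249}$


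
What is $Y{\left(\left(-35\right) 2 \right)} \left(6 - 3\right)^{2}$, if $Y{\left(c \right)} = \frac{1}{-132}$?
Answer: $- \frac{3}{44} \approx -0.068182$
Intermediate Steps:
$Y{\left(c \right)} = - \frac{1}{132}$
$Y{\left(\left(-35\right) 2 \right)} \left(6 - 3\right)^{2} = - \frac{\left(6 - 3\right)^{2}}{132} = - \frac{3^{2}}{132} = \left(- \frac{1}{132}\right) 9 = - \frac{3}{44}$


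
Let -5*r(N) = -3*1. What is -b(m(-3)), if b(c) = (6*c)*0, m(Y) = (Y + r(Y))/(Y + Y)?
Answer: 0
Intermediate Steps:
r(N) = ⅗ (r(N) = -(-3)/5 = -⅕*(-3) = ⅗)
m(Y) = (⅗ + Y)/(2*Y) (m(Y) = (Y + ⅗)/(Y + Y) = (⅗ + Y)/((2*Y)) = (⅗ + Y)*(1/(2*Y)) = (⅗ + Y)/(2*Y))
b(c) = 0
-b(m(-3)) = -1*0 = 0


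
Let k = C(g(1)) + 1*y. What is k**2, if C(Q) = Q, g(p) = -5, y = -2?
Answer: 49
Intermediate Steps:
k = -7 (k = -5 + 1*(-2) = -5 - 2 = -7)
k**2 = (-7)**2 = 49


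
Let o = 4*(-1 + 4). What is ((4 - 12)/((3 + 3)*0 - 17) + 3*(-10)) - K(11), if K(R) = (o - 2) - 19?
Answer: -349/17 ≈ -20.529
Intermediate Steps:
o = 12 (o = 4*3 = 12)
K(R) = -9 (K(R) = (12 - 2) - 19 = 10 - 19 = -9)
((4 - 12)/((3 + 3)*0 - 17) + 3*(-10)) - K(11) = ((4 - 12)/((3 + 3)*0 - 17) + 3*(-10)) - 1*(-9) = (-8/(6*0 - 17) - 30) + 9 = (-8/(0 - 17) - 30) + 9 = (-8/(-17) - 30) + 9 = (-8*(-1/17) - 30) + 9 = (8/17 - 30) + 9 = -502/17 + 9 = -349/17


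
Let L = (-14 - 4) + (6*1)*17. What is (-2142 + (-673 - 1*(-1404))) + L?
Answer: -1327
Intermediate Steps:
L = 84 (L = -18 + 6*17 = -18 + 102 = 84)
(-2142 + (-673 - 1*(-1404))) + L = (-2142 + (-673 - 1*(-1404))) + 84 = (-2142 + (-673 + 1404)) + 84 = (-2142 + 731) + 84 = -1411 + 84 = -1327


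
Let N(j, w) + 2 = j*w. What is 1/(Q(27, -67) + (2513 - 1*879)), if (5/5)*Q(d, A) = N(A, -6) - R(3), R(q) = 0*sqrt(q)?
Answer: 1/2034 ≈ 0.00049164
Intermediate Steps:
N(j, w) = -2 + j*w
R(q) = 0
Q(d, A) = -2 - 6*A (Q(d, A) = (-2 + A*(-6)) - 1*0 = (-2 - 6*A) + 0 = -2 - 6*A)
1/(Q(27, -67) + (2513 - 1*879)) = 1/((-2 - 6*(-67)) + (2513 - 1*879)) = 1/((-2 + 402) + (2513 - 879)) = 1/(400 + 1634) = 1/2034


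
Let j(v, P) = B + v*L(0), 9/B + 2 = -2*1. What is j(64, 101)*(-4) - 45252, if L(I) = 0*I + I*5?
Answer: -45243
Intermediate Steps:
L(I) = 5*I (L(I) = 0 + 5*I = 5*I)
B = -9/4 (B = 9/(-2 - 2*1) = 9/(-2 - 2) = 9/(-4) = 9*(-¼) = -9/4 ≈ -2.2500)
j(v, P) = -9/4 (j(v, P) = -9/4 + v*(5*0) = -9/4 + v*0 = -9/4 + 0 = -9/4)
j(64, 101)*(-4) - 45252 = -9/4*(-4) - 45252 = 9 - 45252 = -45243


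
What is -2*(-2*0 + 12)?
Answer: -24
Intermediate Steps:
-2*(-2*0 + 12) = -2*(0 + 12) = -2*12 = -24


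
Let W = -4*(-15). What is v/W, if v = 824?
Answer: 206/15 ≈ 13.733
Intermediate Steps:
W = 60
v/W = 824/60 = 824*(1/60) = 206/15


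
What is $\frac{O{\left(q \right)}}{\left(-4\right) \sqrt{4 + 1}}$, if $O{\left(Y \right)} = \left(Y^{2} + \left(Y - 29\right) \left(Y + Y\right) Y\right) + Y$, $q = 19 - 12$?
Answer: $105 \sqrt{5} \approx 234.79$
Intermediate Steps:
$q = 7$ ($q = 19 - 12 = 7$)
$O{\left(Y \right)} = Y + Y^{2} + 2 Y^{2} \left(-29 + Y\right)$ ($O{\left(Y \right)} = \left(Y^{2} + \left(-29 + Y\right) 2 Y Y\right) + Y = \left(Y^{2} + 2 Y \left(-29 + Y\right) Y\right) + Y = \left(Y^{2} + 2 Y^{2} \left(-29 + Y\right)\right) + Y = Y + Y^{2} + 2 Y^{2} \left(-29 + Y\right)$)
$\frac{O{\left(q \right)}}{\left(-4\right) \sqrt{4 + 1}} = \frac{7 \left(1 - 399 + 2 \cdot 7^{2}\right)}{\left(-4\right) \sqrt{4 + 1}} = \frac{7 \left(1 - 399 + 2 \cdot 49\right)}{\left(-4\right) \sqrt{5}} = - \frac{\sqrt{5}}{20} \cdot 7 \left(1 - 399 + 98\right) = - \frac{\sqrt{5}}{20} \cdot 7 \left(-300\right) = - \frac{\sqrt{5}}{20} \left(-2100\right) = 105 \sqrt{5}$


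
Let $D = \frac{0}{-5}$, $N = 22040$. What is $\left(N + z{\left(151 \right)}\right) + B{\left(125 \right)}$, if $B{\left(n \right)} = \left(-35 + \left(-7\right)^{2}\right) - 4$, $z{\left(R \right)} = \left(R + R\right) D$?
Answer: $22050$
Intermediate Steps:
$D = 0$ ($D = 0 \left(- \frac{1}{5}\right) = 0$)
$z{\left(R \right)} = 0$ ($z{\left(R \right)} = \left(R + R\right) 0 = 2 R 0 = 0$)
$B{\left(n \right)} = 10$ ($B{\left(n \right)} = \left(-35 + 49\right) - 4 = 14 - 4 = 10$)
$\left(N + z{\left(151 \right)}\right) + B{\left(125 \right)} = \left(22040 + 0\right) + 10 = 22040 + 10 = 22050$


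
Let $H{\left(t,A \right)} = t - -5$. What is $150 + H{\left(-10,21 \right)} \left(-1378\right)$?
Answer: $7040$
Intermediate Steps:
$H{\left(t,A \right)} = 5 + t$ ($H{\left(t,A \right)} = t + 5 = 5 + t$)
$150 + H{\left(-10,21 \right)} \left(-1378\right) = 150 + \left(5 - 10\right) \left(-1378\right) = 150 - -6890 = 150 + 6890 = 7040$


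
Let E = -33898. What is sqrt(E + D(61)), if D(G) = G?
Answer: I*sqrt(33837) ≈ 183.95*I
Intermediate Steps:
sqrt(E + D(61)) = sqrt(-33898 + 61) = sqrt(-33837) = I*sqrt(33837)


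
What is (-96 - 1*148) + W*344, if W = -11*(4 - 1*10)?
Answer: 22460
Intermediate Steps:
W = 66 (W = -11*(4 - 10) = -11*(-6) = 66)
(-96 - 1*148) + W*344 = (-96 - 1*148) + 66*344 = (-96 - 148) + 22704 = -244 + 22704 = 22460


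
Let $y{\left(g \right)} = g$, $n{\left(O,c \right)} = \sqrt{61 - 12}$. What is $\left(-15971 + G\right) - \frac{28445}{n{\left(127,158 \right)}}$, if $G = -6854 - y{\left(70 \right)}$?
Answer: $- \frac{188710}{7} \approx -26959.0$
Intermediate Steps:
$n{\left(O,c \right)} = 7$ ($n{\left(O,c \right)} = \sqrt{49} = 7$)
$G = -6924$ ($G = -6854 - 70 = -6924$)
$\left(-15971 + G\right) - \frac{28445}{n{\left(127,158 \right)}} = \left(-15971 - 6924\right) - \frac{28445}{7} = -22895 - \frac{28445}{7} = - \frac{188710}{7}$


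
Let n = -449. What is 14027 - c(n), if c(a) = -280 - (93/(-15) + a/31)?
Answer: 2214379/155 ≈ 14286.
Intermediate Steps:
c(a) = -1369/5 - a/31 (c(a) = -280 - (93*(-1/15) + a*(1/31)) = -280 - (-31/5 + a/31) = -280 + (31/5 - a/31) = -1369/5 - a/31)
14027 - c(n) = 14027 - (-1369/5 - 1/31*(-449)) = 14027 - (-1369/5 + 449/31) = 14027 - 1*(-40194/155) = 14027 + 40194/155 = 2214379/155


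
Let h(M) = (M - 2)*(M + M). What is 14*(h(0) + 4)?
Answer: 56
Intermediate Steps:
h(M) = 2*M*(-2 + M) (h(M) = (-2 + M)*(2*M) = 2*M*(-2 + M))
14*(h(0) + 4) = 14*(2*0*(-2 + 0) + 4) = 14*(2*0*(-2) + 4) = 14*(0 + 4) = 14*4 = 56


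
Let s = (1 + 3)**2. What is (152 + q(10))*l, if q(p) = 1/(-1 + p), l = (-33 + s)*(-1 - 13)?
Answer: 325822/9 ≈ 36202.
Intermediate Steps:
s = 16 (s = 4**2 = 16)
l = 238 (l = (-33 + 16)*(-1 - 13) = -17*(-14) = 238)
(152 + q(10))*l = (152 + 1/(-1 + 10))*238 = (152 + 1/9)*238 = (1369/9)*238 = 325822/9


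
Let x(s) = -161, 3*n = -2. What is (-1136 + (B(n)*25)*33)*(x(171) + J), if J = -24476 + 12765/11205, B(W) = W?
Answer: 10342479256/249 ≈ 4.1536e+7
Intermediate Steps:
n = -⅔ (n = (⅓)*(-2) = -⅔ ≈ -0.66667)
J = -18282721/747 (J = -24476 + 12765*(1/11205) = -24476 + 851/747 = -18282721/747 ≈ -24475.)
(-1136 + (B(n)*25)*33)*(x(171) + J) = (-1136 - ⅔*25*33)*(-161 - 18282721/747) = (-1136 - 50/3*33)*(-18402988/747) = (-1136 - 550)*(-18402988/747) = -1686*(-18402988/747) = 10342479256/249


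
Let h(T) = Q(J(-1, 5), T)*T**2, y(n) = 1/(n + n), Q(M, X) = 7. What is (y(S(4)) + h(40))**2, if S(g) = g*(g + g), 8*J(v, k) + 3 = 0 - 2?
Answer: 513803673601/4096 ≈ 1.2544e+8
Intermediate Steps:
J(v, k) = -5/8 (J(v, k) = -3/8 + (0 - 2)/8 = -3/8 + (1/8)*(-2) = -3/8 - 1/4 = -5/8)
S(g) = 2*g**2 (S(g) = g*(2*g) = 2*g**2)
y(n) = 1/(2*n)
h(T) = 7*T**2
(y(S(4)) + h(40))**2 = (1/(2*((2*4**2))) + 7*40**2)**2 = (1/(2*((2*16))) + 7*1600)**2 = ((1/2)/32 + 11200)**2 = ((1/2)*(1/32) + 11200)**2 = (1/64 + 11200)**2 = (716801/64)**2 = 513803673601/4096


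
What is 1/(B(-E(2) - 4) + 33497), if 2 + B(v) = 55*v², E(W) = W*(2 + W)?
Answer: 1/41415 ≈ 2.4146e-5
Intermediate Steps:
B(v) = -2 + 55*v²
1/(B(-E(2) - 4) + 33497) = 1/((-2 + 55*(-2*(2 + 2) - 4)²) + 33497) = 1/((-2 + 55*(-2*4 - 4)²) + 33497) = 1/((-2 + 55*(-1*8 - 4)²) + 33497) = 1/((-2 + 55*(-8 - 4)²) + 33497) = 1/((-2 + 55*(-12)²) + 33497) = 1/((-2 + 55*144) + 33497) = 1/((-2 + 7920) + 33497) = 1/(7918 + 33497) = 1/41415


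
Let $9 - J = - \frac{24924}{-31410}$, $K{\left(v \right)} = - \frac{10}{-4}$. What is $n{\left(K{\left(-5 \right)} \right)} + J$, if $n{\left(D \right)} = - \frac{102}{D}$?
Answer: $- \frac{170627}{5235} \approx -32.594$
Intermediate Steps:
$K{\left(v \right)} = \frac{5}{2}$ ($K{\left(v \right)} = \left(-10\right) \left(- \frac{1}{4}\right) = \frac{5}{2}$)
$J = \frac{42961}{5235}$ ($J = 9 - - \frac{24924}{-31410} = 9 - \left(-24924\right) \left(- \frac{1}{31410}\right) = 9 - \frac{4154}{5235} = \frac{42961}{5235} \approx 8.2065$)
$n{\left(K{\left(-5 \right)} \right)} + J = - \frac{102}{\frac{5}{2}} + \frac{42961}{5235} = \left(-102\right) \frac{2}{5} + \frac{42961}{5235} = - \frac{204}{5} + \frac{42961}{5235} = - \frac{170627}{5235}$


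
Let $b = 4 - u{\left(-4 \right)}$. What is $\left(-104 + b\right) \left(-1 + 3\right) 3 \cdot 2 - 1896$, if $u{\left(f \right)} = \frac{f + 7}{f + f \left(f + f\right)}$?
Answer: $- \frac{21681}{7} \approx -3097.3$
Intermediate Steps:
$u{\left(f \right)} = \frac{7 + f}{f + 2 f^{2}}$ ($u{\left(f \right)} = \frac{7 + f}{f + f 2 f} = \frac{7 + f}{f + 2 f^{2}}$)
$b = \frac{109}{28}$ ($b = 4 - \frac{7 - 4}{\left(-4\right) \left(1 + 2 \left(-4\right)\right)} = 4 - \left(- \frac{1}{4}\right) \frac{1}{1 - 8} \cdot 3 = 4 - \left(- \frac{1}{4}\right) \frac{1}{-7} \cdot 3 = 4 - \left(- \frac{1}{4}\right) \left(- \frac{1}{7}\right) 3 = 4 - \frac{3}{28} = \frac{109}{28} \approx 3.8929$)
$\left(-104 + b\right) \left(-1 + 3\right) 3 \cdot 2 - 1896 = \left(-104 + \frac{109}{28}\right) \left(-1 + 3\right) 3 \cdot 2 - 1896 = - \frac{2803 \cdot 2 \cdot 3 \cdot 2}{28} - 1896 = - \frac{2803 \cdot 6 \cdot 2}{28} - 1896 = \left(- \frac{2803}{28}\right) 12 - 1896 = - \frac{8409}{7} - 1896 = - \frac{21681}{7}$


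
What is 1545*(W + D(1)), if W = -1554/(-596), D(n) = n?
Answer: 1660875/298 ≈ 5573.4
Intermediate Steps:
W = 777/298 (W = -1554*(-1/596) = 777/298 ≈ 2.6074)
1545*(W + D(1)) = 1545*(777/298 + 1) = 1545*(1075/298) = 1660875/298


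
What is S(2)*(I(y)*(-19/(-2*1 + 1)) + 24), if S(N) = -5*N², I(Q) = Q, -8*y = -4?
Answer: -670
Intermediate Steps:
y = ½ (y = -⅛*(-4) = ½ ≈ 0.50000)
S(2)*(I(y)*(-19/(-2*1 + 1)) + 24) = (-5*2²)*((-19/(-2*1 + 1))/2 + 24) = (-5*4)*((-19/(-2 + 1))/2 + 24) = -20*((-19/(-1))/2 + 24) = -20*((-19*(-1))/2 + 24) = -20*((½)*19 + 24) = -20*(19/2 + 24) = -20*67/2 = -670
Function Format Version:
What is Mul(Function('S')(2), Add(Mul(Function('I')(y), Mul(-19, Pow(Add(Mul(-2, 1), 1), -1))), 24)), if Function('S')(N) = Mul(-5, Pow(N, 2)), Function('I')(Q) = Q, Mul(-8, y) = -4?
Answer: -670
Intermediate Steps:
y = Rational(1, 2) (y = Mul(Rational(-1, 8), -4) = Rational(1, 2) ≈ 0.50000)
Mul(Function('S')(2), Add(Mul(Function('I')(y), Mul(-19, Pow(Add(Mul(-2, 1), 1), -1))), 24)) = Mul(Mul(-5, Pow(2, 2)), Add(Mul(Rational(1, 2), Mul(-19, Pow(Add(Mul(-2, 1), 1), -1))), 24)) = Mul(Mul(-5, 4), Add(Mul(Rational(1, 2), Mul(-19, Pow(Add(-2, 1), -1))), 24)) = Mul(-20, Add(Mul(Rational(1, 2), Mul(-19, Pow(-1, -1))), 24)) = Mul(-20, Add(Mul(Rational(1, 2), Mul(-19, -1)), 24)) = Mul(-20, Add(Mul(Rational(1, 2), 19), 24)) = Mul(-20, Add(Rational(19, 2), 24)) = Mul(-20, Rational(67, 2)) = -670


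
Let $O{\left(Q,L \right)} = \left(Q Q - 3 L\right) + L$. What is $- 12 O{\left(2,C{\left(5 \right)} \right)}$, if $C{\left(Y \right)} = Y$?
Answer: $72$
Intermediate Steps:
$O{\left(Q,L \right)} = Q^{2} - 2 L$ ($O{\left(Q,L \right)} = \left(Q^{2} - 3 L\right) + L = Q^{2} - 2 L$)
$- 12 O{\left(2,C{\left(5 \right)} \right)} = - 12 \left(2^{2} - 10\right) = - 12 \left(4 - 10\right) = \left(-12\right) \left(-6\right) = 72$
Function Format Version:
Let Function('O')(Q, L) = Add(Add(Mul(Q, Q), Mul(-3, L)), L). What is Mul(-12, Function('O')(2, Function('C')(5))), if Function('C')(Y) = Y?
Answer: 72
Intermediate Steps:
Function('O')(Q, L) = Add(Pow(Q, 2), Mul(-2, L)) (Function('O')(Q, L) = Add(Add(Pow(Q, 2), Mul(-3, L)), L) = Add(Pow(Q, 2), Mul(-2, L)))
Mul(-12, Function('O')(2, Function('C')(5))) = Mul(-12, Add(Pow(2, 2), Mul(-2, 5))) = Mul(-12, Add(4, -10)) = Mul(-12, -6) = 72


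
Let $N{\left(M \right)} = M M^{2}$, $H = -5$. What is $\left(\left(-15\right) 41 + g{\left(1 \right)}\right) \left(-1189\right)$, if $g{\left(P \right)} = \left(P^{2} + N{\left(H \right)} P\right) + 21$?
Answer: $853702$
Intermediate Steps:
$N{\left(M \right)} = M^{3}$
$g{\left(P \right)} = 21 + P^{2} - 125 P$ ($g{\left(P \right)} = \left(P^{2} + \left(-5\right)^{3} P\right) + 21 = \left(P^{2} - 125 P\right) + 21 = 21 + P^{2} - 125 P$)
$\left(\left(-15\right) 41 + g{\left(1 \right)}\right) \left(-1189\right) = \left(\left(-15\right) 41 + \left(21 + 1^{2} - 125\right)\right) \left(-1189\right) = \left(-615 + \left(21 + 1 - 125\right)\right) \left(-1189\right) = \left(-615 - 103\right) \left(-1189\right) = \left(-718\right) \left(-1189\right) = 853702$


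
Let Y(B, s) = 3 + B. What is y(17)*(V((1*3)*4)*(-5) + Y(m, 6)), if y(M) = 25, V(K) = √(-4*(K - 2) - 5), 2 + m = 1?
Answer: 50 - 375*I*√5 ≈ 50.0 - 838.53*I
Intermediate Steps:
m = -1 (m = -2 + 1 = -1)
V(K) = √(3 - 4*K) (V(K) = √(-4*(-2 + K) - 5) = √((8 - 4*K) - 5) = √(3 - 4*K))
y(17)*(V((1*3)*4)*(-5) + Y(m, 6)) = 25*(√(3 - 4*1*3*4)*(-5) + (3 - 1)) = 25*(√(3 - 12*4)*(-5) + 2) = 25*(√(3 - 4*12)*(-5) + 2) = 25*(√(3 - 48)*(-5) + 2) = 25*(√(-45)*(-5) + 2) = 25*((3*I*√5)*(-5) + 2) = 25*(-15*I*√5 + 2) = 25*(2 - 15*I*√5) = 50 - 375*I*√5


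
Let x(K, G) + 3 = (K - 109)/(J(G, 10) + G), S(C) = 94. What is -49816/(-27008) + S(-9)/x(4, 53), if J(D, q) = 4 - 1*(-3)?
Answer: -1151063/64144 ≈ -17.945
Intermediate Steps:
J(D, q) = 7 (J(D, q) = 4 + 3 = 7)
x(K, G) = -3 + (-109 + K)/(7 + G) (x(K, G) = -3 + (K - 109)/(7 + G) = -3 + (-109 + K)/(7 + G))
-49816/(-27008) + S(-9)/x(4, 53) = -49816/(-27008) + 94/(((-130 + 4 - 3*53)/(7 + 53))) = -49816*(-1/27008) + 94/(((-130 + 4 - 159)/60)) = 6227/3376 + 94/(((1/60)*(-285))) = 6227/3376 + 94/(-19/4) = 6227/3376 + 94*(-4/19) = 6227/3376 - 376/19 = -1151063/64144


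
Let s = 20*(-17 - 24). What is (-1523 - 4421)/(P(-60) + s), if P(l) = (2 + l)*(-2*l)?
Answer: 1486/1945 ≈ 0.76401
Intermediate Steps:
s = -820 (s = 20*(-41) = -820)
P(l) = -2*l*(2 + l)
(-1523 - 4421)/(P(-60) + s) = (-1523 - 4421)/(-2*(-60)*(2 - 60) - 820) = -5944/(-2*(-60)*(-58) - 820) = -5944/(-6960 - 820) = -5944/(-7780) = -5944*(-1/7780) = 1486/1945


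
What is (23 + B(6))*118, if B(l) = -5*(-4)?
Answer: 5074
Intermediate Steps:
B(l) = 20
(23 + B(6))*118 = (23 + 20)*118 = 43*118 = 5074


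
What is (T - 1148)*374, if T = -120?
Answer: -474232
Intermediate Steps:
(T - 1148)*374 = (-120 - 1148)*374 = -1268*374 = -474232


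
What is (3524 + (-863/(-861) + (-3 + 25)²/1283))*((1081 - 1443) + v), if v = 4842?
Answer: 2492388073600/157809 ≈ 1.5794e+7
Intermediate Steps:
(3524 + (-863/(-861) + (-3 + 25)²/1283))*((1081 - 1443) + v) = (3524 + (-863/(-861) + (-3 + 25)²/1283))*((1081 - 1443) + 4842) = (3524 + (-863*(-1/861) + 22²*(1/1283)))*(-362 + 4842) = (3524 + (863/861 + 484*(1/1283)))*4480 = (3524 + (863/861 + 484/1283))*4480 = (3524 + 1523953/1104663)*4480 = (3894356365/1104663)*4480 = 2492388073600/157809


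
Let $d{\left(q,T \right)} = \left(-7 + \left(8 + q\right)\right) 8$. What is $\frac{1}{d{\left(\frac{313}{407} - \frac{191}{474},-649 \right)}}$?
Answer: $\frac{96459}{1054172} \approx 0.091502$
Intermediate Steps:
$d{\left(q,T \right)} = 8 + 8 q$ ($d{\left(q,T \right)} = \left(1 + q\right) 8 = 8 + 8 q$)
$\frac{1}{d{\left(\frac{313}{407} - \frac{191}{474},-649 \right)}} = \frac{1}{8 + 8 \left(\frac{313}{407} - \frac{191}{474}\right)} = \frac{1}{8 + 8 \cdot \frac{70625}{192918}} = \frac{1}{8 + \frac{282500}{96459}} = \frac{1}{\frac{1054172}{96459}} = \frac{96459}{1054172}$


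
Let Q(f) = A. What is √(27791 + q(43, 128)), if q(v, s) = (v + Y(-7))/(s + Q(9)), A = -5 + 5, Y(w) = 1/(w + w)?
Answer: √348614511/112 ≈ 166.71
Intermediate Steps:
Y(w) = 1/(2*w)
A = 0
Q(f) = 0
q(v, s) = (-1/14 + v)/s (q(v, s) = (v + (½)/(-7))/(s + 0) = (v + (½)*(-⅐))/s = (v - 1/14)/s = (-1/14 + v)/s)
√(27791 + q(43, 128)) = √(27791 + (-1/14 + 43)/128) = √(27791 + (1/128)*(601/14)) = √(27791 + 601/1792) = √(49802073/1792) = √348614511/112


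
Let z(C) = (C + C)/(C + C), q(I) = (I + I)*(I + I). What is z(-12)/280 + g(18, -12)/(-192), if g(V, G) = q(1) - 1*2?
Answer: -23/3360 ≈ -0.0068452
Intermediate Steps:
q(I) = 4*I**2 (q(I) = (2*I)*(2*I) = 4*I**2)
z(C) = 1 (z(C) = (2*C)/((2*C)) = (2*C)*(1/(2*C)) = 1)
g(V, G) = 2 (g(V, G) = 4*1**2 - 1*2 = 4*1 - 2 = 4 - 2 = 2)
z(-12)/280 + g(18, -12)/(-192) = 1/280 + 2/(-192) = 1*(1/280) + 2*(-1/192) = 1/280 - 1/96 = -23/3360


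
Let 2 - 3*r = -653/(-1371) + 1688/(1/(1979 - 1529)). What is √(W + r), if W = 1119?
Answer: 2*I*√118455207062/1371 ≈ 502.08*I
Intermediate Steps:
r = -1041409511/4113 (r = ⅔ - (-653/(-1371) + 1688/(1/(1979 - 1529)))/3 = ⅔ - (-653*(-1/1371) + 1688/(1/450))/3 = ⅔ - (653/1371 + 1688/(1/450))/3 = ⅔ - (653/1371 + 1688*450)/3 = ⅔ - (653/1371 + 759600)/3 = ⅔ - ⅓*1041412253/1371 = ⅔ - 1041412253/4113 = -1041409511/4113 ≈ -2.5320e+5)
√(W + r) = √(1119 - 1041409511/4113) = √(-1036807064/4113) = 2*I*√118455207062/1371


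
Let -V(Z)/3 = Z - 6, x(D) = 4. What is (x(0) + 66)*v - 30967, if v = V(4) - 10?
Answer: -31247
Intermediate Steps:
V(Z) = 18 - 3*Z (V(Z) = -3*(Z - 6) = -3*(-6 + Z) = 18 - 3*Z)
v = -4 (v = (18 - 3*4) - 10 = (18 - 12) - 10 = 6 - 10 = -4)
(x(0) + 66)*v - 30967 = (4 + 66)*(-4) - 30967 = 70*(-4) - 30967 = -280 - 30967 = -31247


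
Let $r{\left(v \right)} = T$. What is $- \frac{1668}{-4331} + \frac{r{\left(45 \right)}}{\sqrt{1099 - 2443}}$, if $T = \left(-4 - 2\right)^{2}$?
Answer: $\frac{1668}{4331} - \frac{3 i \sqrt{21}}{14} \approx 0.38513 - 0.98198 i$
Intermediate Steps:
$T = 36$ ($T = \left(-6\right)^{2} = 36$)
$r{\left(v \right)} = 36$
$- \frac{1668}{-4331} + \frac{r{\left(45 \right)}}{\sqrt{1099 - 2443}} = - \frac{1668}{-4331} + \frac{36}{\sqrt{1099 - 2443}} = \left(-1668\right) \left(- \frac{1}{4331}\right) + \frac{36}{\sqrt{-1344}} = \frac{1668}{4331} + \frac{36}{8 i \sqrt{21}} = \frac{1668}{4331} + 36 \left(- \frac{i \sqrt{21}}{168}\right) = \frac{1668}{4331} - \frac{3 i \sqrt{21}}{14}$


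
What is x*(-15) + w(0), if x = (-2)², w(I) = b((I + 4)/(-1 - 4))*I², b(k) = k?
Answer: -60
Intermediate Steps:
w(I) = I²*(-⅘ - I/5) (w(I) = ((I + 4)/(-1 - 4))*I² = ((4 + I)/(-5))*I² = ((4 + I)*(-⅕))*I² = (-⅘ - I/5)*I² = I²*(-⅘ - I/5))
x = 4
x*(-15) + w(0) = 4*(-15) + (⅕)*0²*(-4 - 1*0) = -60 + (⅕)*0*(-4 + 0) = -60 + (⅕)*0*(-4) = -60 + 0 = -60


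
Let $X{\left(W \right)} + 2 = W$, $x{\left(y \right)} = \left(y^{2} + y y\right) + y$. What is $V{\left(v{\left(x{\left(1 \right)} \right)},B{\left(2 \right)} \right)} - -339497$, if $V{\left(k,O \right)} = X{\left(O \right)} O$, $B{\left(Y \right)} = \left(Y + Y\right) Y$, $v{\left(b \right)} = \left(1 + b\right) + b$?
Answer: $339545$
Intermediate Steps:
$x{\left(y \right)} = y + 2 y^{2}$ ($x{\left(y \right)} = \left(y^{2} + y^{2}\right) + y = 2 y^{2} + y = y + 2 y^{2}$)
$X{\left(W \right)} = -2 + W$
$v{\left(b \right)} = 1 + 2 b$
$B{\left(Y \right)} = 2 Y^{2}$ ($B{\left(Y \right)} = 2 Y Y = 2 Y^{2}$)
$V{\left(k,O \right)} = O \left(-2 + O\right)$ ($V{\left(k,O \right)} = \left(-2 + O\right) O = O \left(-2 + O\right)$)
$V{\left(v{\left(x{\left(1 \right)} \right)},B{\left(2 \right)} \right)} - -339497 = 2 \cdot 2^{2} \left(-2 + 2 \cdot 2^{2}\right) - -339497 = 2 \cdot 4 \left(-2 + 2 \cdot 4\right) + 339497 = 8 \left(-2 + 8\right) + 339497 = 8 \cdot 6 + 339497 = 48 + 339497 = 339545$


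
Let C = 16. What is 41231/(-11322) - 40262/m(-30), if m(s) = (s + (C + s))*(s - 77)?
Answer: -81245239/6662997 ≈ -12.193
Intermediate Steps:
m(s) = (-77 + s)*(16 + 2*s) (m(s) = (s + (16 + s))*(s - 77) = (16 + 2*s)*(-77 + s) = (-77 + s)*(16 + 2*s))
41231/(-11322) - 40262/m(-30) = 41231/(-11322) - 40262/(-1232 - 138*(-30) + 2*(-30)**2) = 41231*(-1/11322) - 40262/(-1232 + 4140 + 2*900) = -41231/11322 - 40262/(-1232 + 4140 + 1800) = -41231/11322 - 40262/4708 = -41231/11322 - 40262*1/4708 = -41231/11322 - 20131/2354 = -81245239/6662997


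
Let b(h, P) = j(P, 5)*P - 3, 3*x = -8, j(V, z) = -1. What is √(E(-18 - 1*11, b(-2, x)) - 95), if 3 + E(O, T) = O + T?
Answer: I*√1146/3 ≈ 11.284*I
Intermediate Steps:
x = -8/3 (x = (⅓)*(-8) = -8/3 ≈ -2.6667)
b(h, P) = -3 - P (b(h, P) = -P - 3 = -3 - P)
E(O, T) = -3 + O + T (E(O, T) = -3 + (O + T) = -3 + O + T)
√(E(-18 - 1*11, b(-2, x)) - 95) = √((-3 + (-18 - 1*11) + (-3 - 1*(-8/3))) - 95) = √((-3 + (-18 - 11) + (-3 + 8/3)) - 95) = √((-3 - 29 - ⅓) - 95) = √(-97/3 - 95) = √(-382/3) = I*√1146/3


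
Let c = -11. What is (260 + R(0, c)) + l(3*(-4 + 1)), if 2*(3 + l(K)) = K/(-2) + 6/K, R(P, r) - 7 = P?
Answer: 3191/12 ≈ 265.92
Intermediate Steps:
R(P, r) = 7 + P
l(K) = -3 + 3/K - K/4 (l(K) = -3 + (K/(-2) + 6/K)/2 = -3 + (K*(-½) + 6/K)/2 = -3 + (-K/2 + 6/K)/2 = -3 + (6/K - K/2)/2 = -3 + (3/K - K/4) = -3 + 3/K - K/4)
(260 + R(0, c)) + l(3*(-4 + 1)) = (260 + (7 + 0)) + (-3 + 3/((3*(-4 + 1))) - 3*(-4 + 1)/4) = (260 + 7) + (-3 + 3/((3*(-3))) - 3*(-3)/4) = 267 + (-3 + 3/(-9) - ¼*(-9)) = 267 + (-3 + 3*(-⅑) + 9/4) = 267 + (-3 - ⅓ + 9/4) = 267 - 13/12 = 3191/12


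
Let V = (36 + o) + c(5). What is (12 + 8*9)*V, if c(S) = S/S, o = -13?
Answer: 2016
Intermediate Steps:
c(S) = 1
V = 24 (V = (36 - 13) + 1 = 23 + 1 = 24)
(12 + 8*9)*V = (12 + 8*9)*24 = (12 + 72)*24 = 84*24 = 2016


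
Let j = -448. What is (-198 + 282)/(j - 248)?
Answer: -7/58 ≈ -0.12069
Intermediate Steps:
(-198 + 282)/(j - 248) = (-198 + 282)/(-448 - 248) = 84/(-696) = 84*(-1/696) = -7/58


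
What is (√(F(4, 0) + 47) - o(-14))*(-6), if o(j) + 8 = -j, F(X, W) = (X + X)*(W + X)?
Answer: 36 - 6*√79 ≈ -17.329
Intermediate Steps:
F(X, W) = 2*X*(W + X) (F(X, W) = (2*X)*(W + X) = 2*X*(W + X))
o(j) = -8 - j
(√(F(4, 0) + 47) - o(-14))*(-6) = (√(2*4*(0 + 4) + 47) - (-8 - 1*(-14)))*(-6) = (√(2*4*4 + 47) - (-8 + 14))*(-6) = (√(32 + 47) - 1*6)*(-6) = (√79 - 6)*(-6) = (-6 + √79)*(-6) = 36 - 6*√79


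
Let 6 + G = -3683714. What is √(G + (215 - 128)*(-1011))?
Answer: 7*I*√76973 ≈ 1942.1*I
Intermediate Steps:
G = -3683720 (G = -6 - 3683714 = -3683720)
√(G + (215 - 128)*(-1011)) = √(-3683720 + (215 - 128)*(-1011)) = √(-3683720 + 87*(-1011)) = √(-3683720 - 87957) = √(-3771677) = 7*I*√76973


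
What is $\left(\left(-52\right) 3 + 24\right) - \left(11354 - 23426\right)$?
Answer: $11940$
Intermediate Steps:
$\left(\left(-52\right) 3 + 24\right) - \left(11354 - 23426\right) = \left(-156 + 24\right) - \left(11354 - 23426\right) = -132 - -12072 = -132 + 12072 = 11940$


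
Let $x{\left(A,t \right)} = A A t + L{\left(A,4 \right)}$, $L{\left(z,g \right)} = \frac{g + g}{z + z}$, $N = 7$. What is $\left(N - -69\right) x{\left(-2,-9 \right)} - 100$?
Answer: $-2988$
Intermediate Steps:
$L{\left(z,g \right)} = \frac{g}{z}$ ($L{\left(z,g \right)} = \frac{2 g}{2 z} = 2 g \frac{1}{2 z} = \frac{g}{z}$)
$x{\left(A,t \right)} = \frac{4}{A} + t A^{2}$ ($x{\left(A,t \right)} = A A t + \frac{4}{A} = A^{2} t + \frac{4}{A} = t A^{2} + \frac{4}{A} = \frac{4}{A} + t A^{2}$)
$\left(N - -69\right) x{\left(-2,-9 \right)} - 100 = \left(7 - -69\right) \frac{4 - 9 \left(-2\right)^{3}}{-2} - 100 = \left(7 + 69\right) \left(- \frac{4 - -72}{2}\right) - 100 = 76 \left(- \frac{4 + 72}{2}\right) - 100 = 76 \left(\left(- \frac{1}{2}\right) 76\right) - 100 = 76 \left(-38\right) - 100 = -2888 - 100 = -2988$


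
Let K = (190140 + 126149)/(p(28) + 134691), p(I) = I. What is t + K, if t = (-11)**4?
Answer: 1972737168/134719 ≈ 14643.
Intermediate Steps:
t = 14641
K = 316289/134719 (K = (190140 + 126149)/(28 + 134691) = 316289/134719 ≈ 2.3478)
t + K = 14641 + 316289/134719 = 1972737168/134719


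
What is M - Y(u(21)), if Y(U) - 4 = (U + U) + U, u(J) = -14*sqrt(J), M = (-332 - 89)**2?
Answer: 177237 + 42*sqrt(21) ≈ 1.7743e+5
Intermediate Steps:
M = 177241 (M = (-421)**2 = 177241)
Y(U) = 4 + 3*U (Y(U) = 4 + ((U + U) + U) = 4 + (2*U + U) = 4 + 3*U)
M - Y(u(21)) = 177241 - (4 + 3*(-14*sqrt(21))) = 177241 - (4 - 42*sqrt(21)) = 177241 + (-4 + 42*sqrt(21)) = 177237 + 42*sqrt(21)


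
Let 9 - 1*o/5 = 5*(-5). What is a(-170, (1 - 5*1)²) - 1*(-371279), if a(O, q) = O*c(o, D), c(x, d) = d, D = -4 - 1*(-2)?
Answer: 371619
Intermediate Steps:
D = -2 (D = -4 + 2 = -2)
o = 170 (o = 45 - 25*(-5) = 45 - 5*(-25) = 45 + 125 = 170)
a(O, q) = -2*O (a(O, q) = O*(-2) = -2*O)
a(-170, (1 - 5*1)²) - 1*(-371279) = -2*(-170) - 1*(-371279) = 340 + 371279 = 371619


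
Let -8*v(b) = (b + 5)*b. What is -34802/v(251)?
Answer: 17401/4016 ≈ 4.3329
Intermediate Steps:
v(b) = -b*(5 + b)/8 (v(b) = -(b + 5)*b/8 = -(5 + b)*b/8 = -b*(5 + b)/8)
-34802/v(251) = -34802*(-8/(251*(5 + 251))) = -34802/((-⅛*251*256)) = -34802/(-8032) = -34802*(-1/8032) = 17401/4016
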